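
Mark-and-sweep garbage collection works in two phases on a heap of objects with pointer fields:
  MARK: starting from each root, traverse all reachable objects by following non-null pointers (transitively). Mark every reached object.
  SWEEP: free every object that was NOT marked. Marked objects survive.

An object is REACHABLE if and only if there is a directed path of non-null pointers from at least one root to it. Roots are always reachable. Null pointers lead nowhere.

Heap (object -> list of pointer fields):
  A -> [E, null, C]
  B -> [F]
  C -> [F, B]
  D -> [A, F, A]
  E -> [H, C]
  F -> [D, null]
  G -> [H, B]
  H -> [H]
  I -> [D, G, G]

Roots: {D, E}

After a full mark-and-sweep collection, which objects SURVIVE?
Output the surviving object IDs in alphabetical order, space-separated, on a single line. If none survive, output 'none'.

Answer: A B C D E F H

Derivation:
Roots: D E
Mark D: refs=A F A, marked=D
Mark E: refs=H C, marked=D E
Mark A: refs=E null C, marked=A D E
Mark F: refs=D null, marked=A D E F
Mark H: refs=H, marked=A D E F H
Mark C: refs=F B, marked=A C D E F H
Mark B: refs=F, marked=A B C D E F H
Unmarked (collected): G I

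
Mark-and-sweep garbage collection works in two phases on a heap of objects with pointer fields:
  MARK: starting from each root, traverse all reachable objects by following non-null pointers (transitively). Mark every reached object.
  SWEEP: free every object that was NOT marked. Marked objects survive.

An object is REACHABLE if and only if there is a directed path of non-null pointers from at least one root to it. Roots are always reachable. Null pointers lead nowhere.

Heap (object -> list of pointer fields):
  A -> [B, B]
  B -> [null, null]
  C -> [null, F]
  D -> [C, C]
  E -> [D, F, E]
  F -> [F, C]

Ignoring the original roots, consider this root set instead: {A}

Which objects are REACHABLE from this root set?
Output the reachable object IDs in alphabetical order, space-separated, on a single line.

Roots: A
Mark A: refs=B B, marked=A
Mark B: refs=null null, marked=A B
Unmarked (collected): C D E F

Answer: A B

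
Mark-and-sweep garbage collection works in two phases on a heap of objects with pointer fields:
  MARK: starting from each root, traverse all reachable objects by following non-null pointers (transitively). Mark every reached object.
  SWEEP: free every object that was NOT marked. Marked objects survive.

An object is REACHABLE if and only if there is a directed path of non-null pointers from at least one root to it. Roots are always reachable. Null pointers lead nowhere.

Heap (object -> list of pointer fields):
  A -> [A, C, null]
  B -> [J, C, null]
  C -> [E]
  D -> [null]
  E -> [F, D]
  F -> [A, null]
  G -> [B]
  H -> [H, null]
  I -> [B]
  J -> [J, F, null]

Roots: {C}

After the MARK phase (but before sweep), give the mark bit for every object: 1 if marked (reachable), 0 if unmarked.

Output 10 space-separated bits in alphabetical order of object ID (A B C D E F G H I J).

Roots: C
Mark C: refs=E, marked=C
Mark E: refs=F D, marked=C E
Mark F: refs=A null, marked=C E F
Mark D: refs=null, marked=C D E F
Mark A: refs=A C null, marked=A C D E F
Unmarked (collected): B G H I J

Answer: 1 0 1 1 1 1 0 0 0 0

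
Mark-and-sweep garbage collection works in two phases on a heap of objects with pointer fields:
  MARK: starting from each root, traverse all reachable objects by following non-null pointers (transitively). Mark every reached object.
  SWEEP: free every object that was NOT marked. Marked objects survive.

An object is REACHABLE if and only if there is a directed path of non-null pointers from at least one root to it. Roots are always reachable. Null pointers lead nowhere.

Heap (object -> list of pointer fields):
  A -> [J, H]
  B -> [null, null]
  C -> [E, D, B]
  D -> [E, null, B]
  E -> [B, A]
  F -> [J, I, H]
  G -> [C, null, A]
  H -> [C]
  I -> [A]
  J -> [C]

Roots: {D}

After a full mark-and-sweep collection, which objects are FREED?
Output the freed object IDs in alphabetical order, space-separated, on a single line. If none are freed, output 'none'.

Answer: F G I

Derivation:
Roots: D
Mark D: refs=E null B, marked=D
Mark E: refs=B A, marked=D E
Mark B: refs=null null, marked=B D E
Mark A: refs=J H, marked=A B D E
Mark J: refs=C, marked=A B D E J
Mark H: refs=C, marked=A B D E H J
Mark C: refs=E D B, marked=A B C D E H J
Unmarked (collected): F G I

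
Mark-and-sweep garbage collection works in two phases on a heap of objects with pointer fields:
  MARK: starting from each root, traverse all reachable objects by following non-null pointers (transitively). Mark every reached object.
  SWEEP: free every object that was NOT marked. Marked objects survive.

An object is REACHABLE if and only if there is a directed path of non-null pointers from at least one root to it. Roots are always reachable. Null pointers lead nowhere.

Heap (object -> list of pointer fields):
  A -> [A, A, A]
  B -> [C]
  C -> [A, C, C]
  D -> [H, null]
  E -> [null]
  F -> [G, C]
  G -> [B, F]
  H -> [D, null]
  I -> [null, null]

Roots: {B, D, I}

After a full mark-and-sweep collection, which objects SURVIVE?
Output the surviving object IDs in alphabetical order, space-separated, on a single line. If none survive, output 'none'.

Roots: B D I
Mark B: refs=C, marked=B
Mark D: refs=H null, marked=B D
Mark I: refs=null null, marked=B D I
Mark C: refs=A C C, marked=B C D I
Mark H: refs=D null, marked=B C D H I
Mark A: refs=A A A, marked=A B C D H I
Unmarked (collected): E F G

Answer: A B C D H I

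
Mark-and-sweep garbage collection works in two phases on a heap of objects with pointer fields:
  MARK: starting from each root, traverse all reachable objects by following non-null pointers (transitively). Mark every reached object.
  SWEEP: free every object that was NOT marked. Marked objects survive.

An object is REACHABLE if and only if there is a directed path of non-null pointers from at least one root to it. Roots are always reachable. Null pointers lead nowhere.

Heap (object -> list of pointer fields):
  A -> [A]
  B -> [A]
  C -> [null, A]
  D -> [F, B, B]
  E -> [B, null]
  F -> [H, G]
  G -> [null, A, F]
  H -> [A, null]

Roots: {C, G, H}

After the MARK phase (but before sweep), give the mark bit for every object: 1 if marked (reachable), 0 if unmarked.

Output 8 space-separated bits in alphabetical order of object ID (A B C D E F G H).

Roots: C G H
Mark C: refs=null A, marked=C
Mark G: refs=null A F, marked=C G
Mark H: refs=A null, marked=C G H
Mark A: refs=A, marked=A C G H
Mark F: refs=H G, marked=A C F G H
Unmarked (collected): B D E

Answer: 1 0 1 0 0 1 1 1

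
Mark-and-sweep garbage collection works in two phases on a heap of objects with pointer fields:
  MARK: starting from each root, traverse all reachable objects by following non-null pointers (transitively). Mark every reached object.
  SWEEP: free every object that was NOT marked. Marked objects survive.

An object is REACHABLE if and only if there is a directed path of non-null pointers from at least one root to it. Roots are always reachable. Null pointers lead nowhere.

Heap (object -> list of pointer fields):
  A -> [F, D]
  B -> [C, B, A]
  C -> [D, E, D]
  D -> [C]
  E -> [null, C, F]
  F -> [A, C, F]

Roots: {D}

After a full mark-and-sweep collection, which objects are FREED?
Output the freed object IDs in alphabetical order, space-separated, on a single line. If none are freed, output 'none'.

Roots: D
Mark D: refs=C, marked=D
Mark C: refs=D E D, marked=C D
Mark E: refs=null C F, marked=C D E
Mark F: refs=A C F, marked=C D E F
Mark A: refs=F D, marked=A C D E F
Unmarked (collected): B

Answer: B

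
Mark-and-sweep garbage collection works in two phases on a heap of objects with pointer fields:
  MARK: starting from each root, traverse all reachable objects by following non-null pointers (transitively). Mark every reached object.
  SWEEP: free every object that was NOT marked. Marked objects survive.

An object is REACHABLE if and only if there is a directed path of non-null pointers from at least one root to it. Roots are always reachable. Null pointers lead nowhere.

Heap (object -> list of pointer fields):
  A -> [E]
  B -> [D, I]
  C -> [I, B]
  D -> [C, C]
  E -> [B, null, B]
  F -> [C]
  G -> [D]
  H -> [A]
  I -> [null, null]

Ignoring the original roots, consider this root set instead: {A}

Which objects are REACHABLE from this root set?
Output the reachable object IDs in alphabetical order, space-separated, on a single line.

Answer: A B C D E I

Derivation:
Roots: A
Mark A: refs=E, marked=A
Mark E: refs=B null B, marked=A E
Mark B: refs=D I, marked=A B E
Mark D: refs=C C, marked=A B D E
Mark I: refs=null null, marked=A B D E I
Mark C: refs=I B, marked=A B C D E I
Unmarked (collected): F G H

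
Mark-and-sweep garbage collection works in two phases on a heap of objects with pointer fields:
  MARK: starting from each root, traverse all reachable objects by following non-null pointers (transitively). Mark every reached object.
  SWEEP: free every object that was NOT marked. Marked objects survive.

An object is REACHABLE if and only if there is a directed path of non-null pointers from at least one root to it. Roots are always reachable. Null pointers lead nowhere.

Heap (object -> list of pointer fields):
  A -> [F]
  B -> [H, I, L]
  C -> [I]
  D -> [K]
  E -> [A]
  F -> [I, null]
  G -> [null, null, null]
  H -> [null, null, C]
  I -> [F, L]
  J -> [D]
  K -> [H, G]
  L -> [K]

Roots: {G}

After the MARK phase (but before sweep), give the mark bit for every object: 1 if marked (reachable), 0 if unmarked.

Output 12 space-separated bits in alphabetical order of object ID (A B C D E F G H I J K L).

Roots: G
Mark G: refs=null null null, marked=G
Unmarked (collected): A B C D E F H I J K L

Answer: 0 0 0 0 0 0 1 0 0 0 0 0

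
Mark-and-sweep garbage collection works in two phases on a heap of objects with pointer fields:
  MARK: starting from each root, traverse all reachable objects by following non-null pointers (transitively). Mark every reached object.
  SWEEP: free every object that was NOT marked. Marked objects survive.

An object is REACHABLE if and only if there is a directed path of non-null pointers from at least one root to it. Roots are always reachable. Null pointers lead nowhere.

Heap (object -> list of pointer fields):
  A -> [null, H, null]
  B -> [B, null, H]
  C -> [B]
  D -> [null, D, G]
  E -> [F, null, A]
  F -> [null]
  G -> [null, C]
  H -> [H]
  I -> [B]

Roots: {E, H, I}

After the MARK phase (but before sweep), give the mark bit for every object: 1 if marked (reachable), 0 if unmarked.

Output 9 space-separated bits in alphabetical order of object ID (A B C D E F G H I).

Roots: E H I
Mark E: refs=F null A, marked=E
Mark H: refs=H, marked=E H
Mark I: refs=B, marked=E H I
Mark F: refs=null, marked=E F H I
Mark A: refs=null H null, marked=A E F H I
Mark B: refs=B null H, marked=A B E F H I
Unmarked (collected): C D G

Answer: 1 1 0 0 1 1 0 1 1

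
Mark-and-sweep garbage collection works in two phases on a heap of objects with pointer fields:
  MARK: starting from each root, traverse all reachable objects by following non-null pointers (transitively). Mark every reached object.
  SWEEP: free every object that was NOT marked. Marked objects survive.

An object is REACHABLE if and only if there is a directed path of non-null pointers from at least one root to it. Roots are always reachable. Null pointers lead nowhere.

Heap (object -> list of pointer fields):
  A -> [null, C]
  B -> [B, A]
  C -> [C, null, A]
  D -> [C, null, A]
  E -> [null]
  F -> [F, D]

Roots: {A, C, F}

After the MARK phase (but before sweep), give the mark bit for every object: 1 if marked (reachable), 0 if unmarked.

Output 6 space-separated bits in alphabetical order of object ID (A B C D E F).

Roots: A C F
Mark A: refs=null C, marked=A
Mark C: refs=C null A, marked=A C
Mark F: refs=F D, marked=A C F
Mark D: refs=C null A, marked=A C D F
Unmarked (collected): B E

Answer: 1 0 1 1 0 1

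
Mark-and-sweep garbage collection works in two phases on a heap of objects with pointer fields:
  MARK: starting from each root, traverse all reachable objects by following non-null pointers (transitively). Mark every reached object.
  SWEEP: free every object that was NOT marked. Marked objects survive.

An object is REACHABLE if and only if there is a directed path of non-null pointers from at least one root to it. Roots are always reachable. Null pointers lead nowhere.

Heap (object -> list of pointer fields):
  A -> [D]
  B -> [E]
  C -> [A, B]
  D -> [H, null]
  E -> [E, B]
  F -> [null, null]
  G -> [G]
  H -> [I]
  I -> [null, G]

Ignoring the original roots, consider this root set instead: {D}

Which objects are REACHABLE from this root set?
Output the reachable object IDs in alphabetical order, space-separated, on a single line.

Roots: D
Mark D: refs=H null, marked=D
Mark H: refs=I, marked=D H
Mark I: refs=null G, marked=D H I
Mark G: refs=G, marked=D G H I
Unmarked (collected): A B C E F

Answer: D G H I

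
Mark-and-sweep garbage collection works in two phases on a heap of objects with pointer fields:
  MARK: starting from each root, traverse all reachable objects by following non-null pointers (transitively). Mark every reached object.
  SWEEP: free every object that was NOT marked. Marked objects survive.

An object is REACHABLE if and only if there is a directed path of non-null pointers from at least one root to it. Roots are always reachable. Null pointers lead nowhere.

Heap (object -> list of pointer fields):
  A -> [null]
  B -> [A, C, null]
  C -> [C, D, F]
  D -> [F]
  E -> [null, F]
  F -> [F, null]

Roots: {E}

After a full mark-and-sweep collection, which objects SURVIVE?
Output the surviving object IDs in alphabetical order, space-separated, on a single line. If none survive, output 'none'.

Roots: E
Mark E: refs=null F, marked=E
Mark F: refs=F null, marked=E F
Unmarked (collected): A B C D

Answer: E F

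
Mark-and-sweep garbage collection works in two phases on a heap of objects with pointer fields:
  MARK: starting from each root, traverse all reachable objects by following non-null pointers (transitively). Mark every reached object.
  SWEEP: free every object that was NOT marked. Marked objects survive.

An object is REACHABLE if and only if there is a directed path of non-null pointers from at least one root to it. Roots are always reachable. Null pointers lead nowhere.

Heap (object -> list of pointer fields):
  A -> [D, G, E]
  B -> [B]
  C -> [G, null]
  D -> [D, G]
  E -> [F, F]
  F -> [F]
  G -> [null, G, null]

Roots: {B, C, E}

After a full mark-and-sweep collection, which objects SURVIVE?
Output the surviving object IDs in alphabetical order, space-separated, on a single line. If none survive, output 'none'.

Roots: B C E
Mark B: refs=B, marked=B
Mark C: refs=G null, marked=B C
Mark E: refs=F F, marked=B C E
Mark G: refs=null G null, marked=B C E G
Mark F: refs=F, marked=B C E F G
Unmarked (collected): A D

Answer: B C E F G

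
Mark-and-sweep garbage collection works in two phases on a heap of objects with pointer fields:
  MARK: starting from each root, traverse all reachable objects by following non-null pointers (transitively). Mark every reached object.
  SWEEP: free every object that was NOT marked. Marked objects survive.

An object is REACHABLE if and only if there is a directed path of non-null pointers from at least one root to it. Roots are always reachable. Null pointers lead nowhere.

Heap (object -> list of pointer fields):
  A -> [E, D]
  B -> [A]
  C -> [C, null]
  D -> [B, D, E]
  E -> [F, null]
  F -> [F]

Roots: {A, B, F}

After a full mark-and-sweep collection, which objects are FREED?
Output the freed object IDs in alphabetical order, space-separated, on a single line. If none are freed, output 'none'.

Answer: C

Derivation:
Roots: A B F
Mark A: refs=E D, marked=A
Mark B: refs=A, marked=A B
Mark F: refs=F, marked=A B F
Mark E: refs=F null, marked=A B E F
Mark D: refs=B D E, marked=A B D E F
Unmarked (collected): C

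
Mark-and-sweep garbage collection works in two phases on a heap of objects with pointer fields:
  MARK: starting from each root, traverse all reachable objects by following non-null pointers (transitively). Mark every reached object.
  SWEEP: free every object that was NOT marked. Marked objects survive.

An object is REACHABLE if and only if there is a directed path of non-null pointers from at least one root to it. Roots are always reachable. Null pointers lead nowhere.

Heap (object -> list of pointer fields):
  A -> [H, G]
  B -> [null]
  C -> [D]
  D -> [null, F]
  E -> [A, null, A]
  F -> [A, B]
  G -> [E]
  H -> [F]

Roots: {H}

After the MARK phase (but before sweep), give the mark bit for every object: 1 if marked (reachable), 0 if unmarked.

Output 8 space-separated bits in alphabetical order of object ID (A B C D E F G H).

Roots: H
Mark H: refs=F, marked=H
Mark F: refs=A B, marked=F H
Mark A: refs=H G, marked=A F H
Mark B: refs=null, marked=A B F H
Mark G: refs=E, marked=A B F G H
Mark E: refs=A null A, marked=A B E F G H
Unmarked (collected): C D

Answer: 1 1 0 0 1 1 1 1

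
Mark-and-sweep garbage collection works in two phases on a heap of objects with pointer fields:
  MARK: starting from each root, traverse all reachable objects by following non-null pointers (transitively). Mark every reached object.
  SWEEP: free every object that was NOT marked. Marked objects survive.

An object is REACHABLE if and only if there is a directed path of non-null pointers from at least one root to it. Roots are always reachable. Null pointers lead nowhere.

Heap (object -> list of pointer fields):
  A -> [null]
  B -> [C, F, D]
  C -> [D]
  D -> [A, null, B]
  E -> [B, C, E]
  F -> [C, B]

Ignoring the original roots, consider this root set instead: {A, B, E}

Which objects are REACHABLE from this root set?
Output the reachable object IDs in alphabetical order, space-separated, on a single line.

Answer: A B C D E F

Derivation:
Roots: A B E
Mark A: refs=null, marked=A
Mark B: refs=C F D, marked=A B
Mark E: refs=B C E, marked=A B E
Mark C: refs=D, marked=A B C E
Mark F: refs=C B, marked=A B C E F
Mark D: refs=A null B, marked=A B C D E F
Unmarked (collected): (none)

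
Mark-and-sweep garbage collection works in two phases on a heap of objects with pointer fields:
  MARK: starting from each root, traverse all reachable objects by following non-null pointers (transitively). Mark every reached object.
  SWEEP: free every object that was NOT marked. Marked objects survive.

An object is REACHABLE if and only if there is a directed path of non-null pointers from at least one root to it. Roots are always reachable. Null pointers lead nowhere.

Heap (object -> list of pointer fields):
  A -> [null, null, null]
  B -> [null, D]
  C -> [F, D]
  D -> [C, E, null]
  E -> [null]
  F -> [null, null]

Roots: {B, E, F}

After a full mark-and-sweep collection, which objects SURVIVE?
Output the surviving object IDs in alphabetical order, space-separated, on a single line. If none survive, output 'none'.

Answer: B C D E F

Derivation:
Roots: B E F
Mark B: refs=null D, marked=B
Mark E: refs=null, marked=B E
Mark F: refs=null null, marked=B E F
Mark D: refs=C E null, marked=B D E F
Mark C: refs=F D, marked=B C D E F
Unmarked (collected): A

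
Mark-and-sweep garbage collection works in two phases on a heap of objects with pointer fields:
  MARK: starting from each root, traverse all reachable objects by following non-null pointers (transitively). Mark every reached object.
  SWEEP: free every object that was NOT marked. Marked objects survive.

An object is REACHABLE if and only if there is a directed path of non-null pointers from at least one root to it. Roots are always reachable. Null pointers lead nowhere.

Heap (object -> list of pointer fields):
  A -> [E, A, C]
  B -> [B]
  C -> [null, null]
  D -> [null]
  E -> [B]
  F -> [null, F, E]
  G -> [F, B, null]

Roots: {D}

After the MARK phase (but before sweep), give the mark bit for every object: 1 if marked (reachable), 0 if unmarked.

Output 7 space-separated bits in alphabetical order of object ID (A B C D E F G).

Answer: 0 0 0 1 0 0 0

Derivation:
Roots: D
Mark D: refs=null, marked=D
Unmarked (collected): A B C E F G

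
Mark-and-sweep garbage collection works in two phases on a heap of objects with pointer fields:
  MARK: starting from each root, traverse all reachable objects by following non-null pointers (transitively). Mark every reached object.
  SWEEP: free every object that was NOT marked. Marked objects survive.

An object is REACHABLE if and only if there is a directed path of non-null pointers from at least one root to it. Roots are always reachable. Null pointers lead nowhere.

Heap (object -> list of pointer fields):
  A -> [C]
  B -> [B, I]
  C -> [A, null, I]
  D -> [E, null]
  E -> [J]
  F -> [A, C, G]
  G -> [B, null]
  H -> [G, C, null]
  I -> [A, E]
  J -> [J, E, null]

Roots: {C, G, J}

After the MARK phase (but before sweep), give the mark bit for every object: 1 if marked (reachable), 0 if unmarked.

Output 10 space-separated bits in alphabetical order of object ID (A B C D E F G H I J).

Answer: 1 1 1 0 1 0 1 0 1 1

Derivation:
Roots: C G J
Mark C: refs=A null I, marked=C
Mark G: refs=B null, marked=C G
Mark J: refs=J E null, marked=C G J
Mark A: refs=C, marked=A C G J
Mark I: refs=A E, marked=A C G I J
Mark B: refs=B I, marked=A B C G I J
Mark E: refs=J, marked=A B C E G I J
Unmarked (collected): D F H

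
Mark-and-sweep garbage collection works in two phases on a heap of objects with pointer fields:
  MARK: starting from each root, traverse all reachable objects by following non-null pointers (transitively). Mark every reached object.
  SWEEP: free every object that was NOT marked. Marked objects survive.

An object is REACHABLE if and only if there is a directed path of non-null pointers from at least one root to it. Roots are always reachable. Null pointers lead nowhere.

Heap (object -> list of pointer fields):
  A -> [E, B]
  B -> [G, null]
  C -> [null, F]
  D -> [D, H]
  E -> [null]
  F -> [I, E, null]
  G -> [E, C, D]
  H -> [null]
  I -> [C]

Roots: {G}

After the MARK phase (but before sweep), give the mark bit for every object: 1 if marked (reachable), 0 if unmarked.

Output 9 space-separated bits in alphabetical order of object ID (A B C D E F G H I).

Roots: G
Mark G: refs=E C D, marked=G
Mark E: refs=null, marked=E G
Mark C: refs=null F, marked=C E G
Mark D: refs=D H, marked=C D E G
Mark F: refs=I E null, marked=C D E F G
Mark H: refs=null, marked=C D E F G H
Mark I: refs=C, marked=C D E F G H I
Unmarked (collected): A B

Answer: 0 0 1 1 1 1 1 1 1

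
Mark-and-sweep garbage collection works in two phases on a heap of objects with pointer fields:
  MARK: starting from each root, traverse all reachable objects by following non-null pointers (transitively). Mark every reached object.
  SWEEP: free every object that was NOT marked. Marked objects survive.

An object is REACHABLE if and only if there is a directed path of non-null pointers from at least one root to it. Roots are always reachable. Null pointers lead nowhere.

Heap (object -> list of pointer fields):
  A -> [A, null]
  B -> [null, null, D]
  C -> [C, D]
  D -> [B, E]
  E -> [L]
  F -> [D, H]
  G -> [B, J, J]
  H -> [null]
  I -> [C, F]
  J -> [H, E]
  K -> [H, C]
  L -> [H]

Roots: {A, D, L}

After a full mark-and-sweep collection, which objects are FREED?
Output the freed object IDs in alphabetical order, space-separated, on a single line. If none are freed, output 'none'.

Roots: A D L
Mark A: refs=A null, marked=A
Mark D: refs=B E, marked=A D
Mark L: refs=H, marked=A D L
Mark B: refs=null null D, marked=A B D L
Mark E: refs=L, marked=A B D E L
Mark H: refs=null, marked=A B D E H L
Unmarked (collected): C F G I J K

Answer: C F G I J K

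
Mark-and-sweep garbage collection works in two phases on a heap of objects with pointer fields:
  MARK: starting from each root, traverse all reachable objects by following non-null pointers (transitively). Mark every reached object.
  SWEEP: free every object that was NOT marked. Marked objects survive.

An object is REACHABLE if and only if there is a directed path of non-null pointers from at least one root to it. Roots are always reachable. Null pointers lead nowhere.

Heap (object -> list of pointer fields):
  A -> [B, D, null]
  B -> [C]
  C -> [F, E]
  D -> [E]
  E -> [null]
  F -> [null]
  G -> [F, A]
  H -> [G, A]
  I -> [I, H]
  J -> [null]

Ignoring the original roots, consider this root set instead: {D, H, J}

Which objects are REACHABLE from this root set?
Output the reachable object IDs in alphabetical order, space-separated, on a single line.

Answer: A B C D E F G H J

Derivation:
Roots: D H J
Mark D: refs=E, marked=D
Mark H: refs=G A, marked=D H
Mark J: refs=null, marked=D H J
Mark E: refs=null, marked=D E H J
Mark G: refs=F A, marked=D E G H J
Mark A: refs=B D null, marked=A D E G H J
Mark F: refs=null, marked=A D E F G H J
Mark B: refs=C, marked=A B D E F G H J
Mark C: refs=F E, marked=A B C D E F G H J
Unmarked (collected): I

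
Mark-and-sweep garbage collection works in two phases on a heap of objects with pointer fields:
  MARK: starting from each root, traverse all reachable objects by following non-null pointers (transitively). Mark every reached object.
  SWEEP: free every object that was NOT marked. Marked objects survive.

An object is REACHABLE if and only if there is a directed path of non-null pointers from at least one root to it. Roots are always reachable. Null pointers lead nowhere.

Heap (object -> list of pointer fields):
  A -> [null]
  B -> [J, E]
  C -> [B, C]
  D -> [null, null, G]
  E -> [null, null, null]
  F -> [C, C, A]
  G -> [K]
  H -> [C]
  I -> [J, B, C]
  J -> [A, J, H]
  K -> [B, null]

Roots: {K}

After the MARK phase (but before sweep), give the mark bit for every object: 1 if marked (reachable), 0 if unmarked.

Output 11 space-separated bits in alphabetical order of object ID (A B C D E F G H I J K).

Roots: K
Mark K: refs=B null, marked=K
Mark B: refs=J E, marked=B K
Mark J: refs=A J H, marked=B J K
Mark E: refs=null null null, marked=B E J K
Mark A: refs=null, marked=A B E J K
Mark H: refs=C, marked=A B E H J K
Mark C: refs=B C, marked=A B C E H J K
Unmarked (collected): D F G I

Answer: 1 1 1 0 1 0 0 1 0 1 1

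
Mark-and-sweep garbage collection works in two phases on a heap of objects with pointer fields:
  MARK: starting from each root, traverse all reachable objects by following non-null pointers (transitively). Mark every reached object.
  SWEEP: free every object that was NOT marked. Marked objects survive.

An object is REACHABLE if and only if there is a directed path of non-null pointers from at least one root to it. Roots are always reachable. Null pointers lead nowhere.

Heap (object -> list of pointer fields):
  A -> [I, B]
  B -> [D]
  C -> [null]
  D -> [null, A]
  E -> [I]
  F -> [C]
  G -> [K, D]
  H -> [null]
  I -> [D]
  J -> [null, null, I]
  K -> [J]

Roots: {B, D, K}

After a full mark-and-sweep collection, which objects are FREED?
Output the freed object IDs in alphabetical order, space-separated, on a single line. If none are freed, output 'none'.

Roots: B D K
Mark B: refs=D, marked=B
Mark D: refs=null A, marked=B D
Mark K: refs=J, marked=B D K
Mark A: refs=I B, marked=A B D K
Mark J: refs=null null I, marked=A B D J K
Mark I: refs=D, marked=A B D I J K
Unmarked (collected): C E F G H

Answer: C E F G H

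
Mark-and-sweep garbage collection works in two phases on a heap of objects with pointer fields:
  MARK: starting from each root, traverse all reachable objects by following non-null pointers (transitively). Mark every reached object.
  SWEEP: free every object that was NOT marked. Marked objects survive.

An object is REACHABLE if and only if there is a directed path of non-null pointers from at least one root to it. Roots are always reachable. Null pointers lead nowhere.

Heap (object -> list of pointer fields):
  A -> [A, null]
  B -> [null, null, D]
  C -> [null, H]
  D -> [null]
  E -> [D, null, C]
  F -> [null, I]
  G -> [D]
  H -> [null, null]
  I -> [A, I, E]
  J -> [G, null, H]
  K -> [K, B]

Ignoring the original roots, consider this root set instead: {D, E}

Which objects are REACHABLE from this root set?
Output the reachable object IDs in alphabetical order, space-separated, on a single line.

Answer: C D E H

Derivation:
Roots: D E
Mark D: refs=null, marked=D
Mark E: refs=D null C, marked=D E
Mark C: refs=null H, marked=C D E
Mark H: refs=null null, marked=C D E H
Unmarked (collected): A B F G I J K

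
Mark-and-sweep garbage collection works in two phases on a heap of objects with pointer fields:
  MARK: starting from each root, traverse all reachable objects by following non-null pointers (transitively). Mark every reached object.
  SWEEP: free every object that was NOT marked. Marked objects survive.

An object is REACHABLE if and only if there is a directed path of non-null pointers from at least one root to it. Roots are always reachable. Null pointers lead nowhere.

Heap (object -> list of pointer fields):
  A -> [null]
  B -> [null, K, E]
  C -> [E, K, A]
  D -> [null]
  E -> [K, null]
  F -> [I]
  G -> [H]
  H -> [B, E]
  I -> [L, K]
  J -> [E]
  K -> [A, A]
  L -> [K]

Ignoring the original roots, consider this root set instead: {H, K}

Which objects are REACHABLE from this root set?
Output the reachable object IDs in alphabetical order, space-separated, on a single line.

Roots: H K
Mark H: refs=B E, marked=H
Mark K: refs=A A, marked=H K
Mark B: refs=null K E, marked=B H K
Mark E: refs=K null, marked=B E H K
Mark A: refs=null, marked=A B E H K
Unmarked (collected): C D F G I J L

Answer: A B E H K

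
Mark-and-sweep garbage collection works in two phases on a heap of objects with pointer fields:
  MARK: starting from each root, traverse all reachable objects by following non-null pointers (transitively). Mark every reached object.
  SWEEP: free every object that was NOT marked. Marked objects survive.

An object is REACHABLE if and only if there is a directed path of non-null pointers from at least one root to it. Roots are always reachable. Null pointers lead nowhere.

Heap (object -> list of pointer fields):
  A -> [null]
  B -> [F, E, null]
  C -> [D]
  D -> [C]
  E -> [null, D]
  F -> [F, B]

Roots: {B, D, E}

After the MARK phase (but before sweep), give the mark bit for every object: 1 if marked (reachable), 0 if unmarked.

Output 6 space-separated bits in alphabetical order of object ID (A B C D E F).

Roots: B D E
Mark B: refs=F E null, marked=B
Mark D: refs=C, marked=B D
Mark E: refs=null D, marked=B D E
Mark F: refs=F B, marked=B D E F
Mark C: refs=D, marked=B C D E F
Unmarked (collected): A

Answer: 0 1 1 1 1 1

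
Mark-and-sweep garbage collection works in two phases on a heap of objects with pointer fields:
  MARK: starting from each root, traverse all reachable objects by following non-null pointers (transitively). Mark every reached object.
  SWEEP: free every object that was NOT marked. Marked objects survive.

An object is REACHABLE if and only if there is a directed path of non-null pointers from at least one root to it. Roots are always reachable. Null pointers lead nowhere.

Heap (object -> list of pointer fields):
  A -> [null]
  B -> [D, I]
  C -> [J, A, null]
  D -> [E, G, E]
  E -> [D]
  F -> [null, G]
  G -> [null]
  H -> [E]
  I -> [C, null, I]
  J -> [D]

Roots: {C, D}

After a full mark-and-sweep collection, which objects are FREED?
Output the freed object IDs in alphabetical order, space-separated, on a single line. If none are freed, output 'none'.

Roots: C D
Mark C: refs=J A null, marked=C
Mark D: refs=E G E, marked=C D
Mark J: refs=D, marked=C D J
Mark A: refs=null, marked=A C D J
Mark E: refs=D, marked=A C D E J
Mark G: refs=null, marked=A C D E G J
Unmarked (collected): B F H I

Answer: B F H I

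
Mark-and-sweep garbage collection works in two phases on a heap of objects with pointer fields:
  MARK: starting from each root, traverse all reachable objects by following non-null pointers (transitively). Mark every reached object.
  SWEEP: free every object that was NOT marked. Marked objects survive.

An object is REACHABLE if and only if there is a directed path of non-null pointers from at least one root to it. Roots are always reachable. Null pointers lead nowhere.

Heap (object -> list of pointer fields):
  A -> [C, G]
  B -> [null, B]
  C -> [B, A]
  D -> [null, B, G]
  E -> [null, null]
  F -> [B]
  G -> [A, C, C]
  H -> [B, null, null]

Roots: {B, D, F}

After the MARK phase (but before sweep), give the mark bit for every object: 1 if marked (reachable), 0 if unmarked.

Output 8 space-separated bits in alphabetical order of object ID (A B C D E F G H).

Answer: 1 1 1 1 0 1 1 0

Derivation:
Roots: B D F
Mark B: refs=null B, marked=B
Mark D: refs=null B G, marked=B D
Mark F: refs=B, marked=B D F
Mark G: refs=A C C, marked=B D F G
Mark A: refs=C G, marked=A B D F G
Mark C: refs=B A, marked=A B C D F G
Unmarked (collected): E H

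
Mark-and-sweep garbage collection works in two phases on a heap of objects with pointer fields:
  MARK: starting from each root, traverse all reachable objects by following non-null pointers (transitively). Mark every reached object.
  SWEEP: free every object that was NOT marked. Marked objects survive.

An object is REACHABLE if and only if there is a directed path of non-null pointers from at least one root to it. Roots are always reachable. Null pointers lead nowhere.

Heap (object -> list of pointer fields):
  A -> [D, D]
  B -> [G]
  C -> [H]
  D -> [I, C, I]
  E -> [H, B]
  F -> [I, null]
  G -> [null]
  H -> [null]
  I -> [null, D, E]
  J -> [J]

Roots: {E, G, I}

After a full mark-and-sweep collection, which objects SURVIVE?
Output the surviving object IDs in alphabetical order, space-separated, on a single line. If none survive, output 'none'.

Roots: E G I
Mark E: refs=H B, marked=E
Mark G: refs=null, marked=E G
Mark I: refs=null D E, marked=E G I
Mark H: refs=null, marked=E G H I
Mark B: refs=G, marked=B E G H I
Mark D: refs=I C I, marked=B D E G H I
Mark C: refs=H, marked=B C D E G H I
Unmarked (collected): A F J

Answer: B C D E G H I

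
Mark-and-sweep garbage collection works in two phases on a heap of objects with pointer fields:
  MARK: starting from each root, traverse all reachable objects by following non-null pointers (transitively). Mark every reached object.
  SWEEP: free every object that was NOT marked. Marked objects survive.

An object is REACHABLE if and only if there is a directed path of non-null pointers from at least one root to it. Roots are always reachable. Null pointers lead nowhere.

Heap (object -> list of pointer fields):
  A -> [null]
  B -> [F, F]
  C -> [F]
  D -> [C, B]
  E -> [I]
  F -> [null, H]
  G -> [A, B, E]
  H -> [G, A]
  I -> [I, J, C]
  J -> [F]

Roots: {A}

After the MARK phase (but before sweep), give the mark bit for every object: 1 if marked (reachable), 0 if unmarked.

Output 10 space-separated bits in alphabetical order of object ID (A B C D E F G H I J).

Roots: A
Mark A: refs=null, marked=A
Unmarked (collected): B C D E F G H I J

Answer: 1 0 0 0 0 0 0 0 0 0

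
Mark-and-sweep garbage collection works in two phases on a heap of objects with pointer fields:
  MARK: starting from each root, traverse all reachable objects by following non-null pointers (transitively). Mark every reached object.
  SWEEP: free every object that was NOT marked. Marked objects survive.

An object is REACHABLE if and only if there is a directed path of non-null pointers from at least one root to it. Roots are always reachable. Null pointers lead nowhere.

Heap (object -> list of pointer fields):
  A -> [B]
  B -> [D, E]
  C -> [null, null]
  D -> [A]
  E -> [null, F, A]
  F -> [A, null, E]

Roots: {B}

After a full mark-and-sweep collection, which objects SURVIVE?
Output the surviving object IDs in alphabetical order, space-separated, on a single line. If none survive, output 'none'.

Roots: B
Mark B: refs=D E, marked=B
Mark D: refs=A, marked=B D
Mark E: refs=null F A, marked=B D E
Mark A: refs=B, marked=A B D E
Mark F: refs=A null E, marked=A B D E F
Unmarked (collected): C

Answer: A B D E F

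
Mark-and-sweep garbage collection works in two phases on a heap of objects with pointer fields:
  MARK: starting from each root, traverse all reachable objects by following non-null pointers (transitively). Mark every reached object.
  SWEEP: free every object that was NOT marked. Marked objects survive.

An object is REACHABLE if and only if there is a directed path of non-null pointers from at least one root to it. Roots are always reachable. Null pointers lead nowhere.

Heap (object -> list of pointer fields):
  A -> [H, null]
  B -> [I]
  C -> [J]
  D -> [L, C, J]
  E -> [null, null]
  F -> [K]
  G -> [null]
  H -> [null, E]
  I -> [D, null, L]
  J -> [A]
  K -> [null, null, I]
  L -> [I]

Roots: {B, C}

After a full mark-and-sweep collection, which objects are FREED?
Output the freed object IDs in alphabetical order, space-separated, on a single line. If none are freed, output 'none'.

Roots: B C
Mark B: refs=I, marked=B
Mark C: refs=J, marked=B C
Mark I: refs=D null L, marked=B C I
Mark J: refs=A, marked=B C I J
Mark D: refs=L C J, marked=B C D I J
Mark L: refs=I, marked=B C D I J L
Mark A: refs=H null, marked=A B C D I J L
Mark H: refs=null E, marked=A B C D H I J L
Mark E: refs=null null, marked=A B C D E H I J L
Unmarked (collected): F G K

Answer: F G K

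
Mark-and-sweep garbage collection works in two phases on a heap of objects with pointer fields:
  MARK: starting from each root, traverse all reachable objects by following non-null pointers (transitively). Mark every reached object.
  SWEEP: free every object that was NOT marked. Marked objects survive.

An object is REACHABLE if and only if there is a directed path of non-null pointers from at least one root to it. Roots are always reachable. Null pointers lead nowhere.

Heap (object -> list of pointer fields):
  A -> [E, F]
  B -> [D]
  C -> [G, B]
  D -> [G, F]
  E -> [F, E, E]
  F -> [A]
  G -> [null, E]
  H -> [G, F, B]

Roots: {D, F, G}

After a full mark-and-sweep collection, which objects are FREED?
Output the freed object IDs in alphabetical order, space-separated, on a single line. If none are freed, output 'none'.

Roots: D F G
Mark D: refs=G F, marked=D
Mark F: refs=A, marked=D F
Mark G: refs=null E, marked=D F G
Mark A: refs=E F, marked=A D F G
Mark E: refs=F E E, marked=A D E F G
Unmarked (collected): B C H

Answer: B C H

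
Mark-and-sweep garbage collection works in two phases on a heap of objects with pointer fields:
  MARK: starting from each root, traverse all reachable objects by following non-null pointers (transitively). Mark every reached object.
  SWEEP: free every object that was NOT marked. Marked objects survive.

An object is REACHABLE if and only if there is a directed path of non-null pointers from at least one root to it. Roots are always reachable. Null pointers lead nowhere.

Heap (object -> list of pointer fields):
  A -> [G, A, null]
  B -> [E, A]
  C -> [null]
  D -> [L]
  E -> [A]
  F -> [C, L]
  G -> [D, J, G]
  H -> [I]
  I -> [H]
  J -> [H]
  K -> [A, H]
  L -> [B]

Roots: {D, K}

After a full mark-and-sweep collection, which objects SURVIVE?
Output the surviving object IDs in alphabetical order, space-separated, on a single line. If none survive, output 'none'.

Answer: A B D E G H I J K L

Derivation:
Roots: D K
Mark D: refs=L, marked=D
Mark K: refs=A H, marked=D K
Mark L: refs=B, marked=D K L
Mark A: refs=G A null, marked=A D K L
Mark H: refs=I, marked=A D H K L
Mark B: refs=E A, marked=A B D H K L
Mark G: refs=D J G, marked=A B D G H K L
Mark I: refs=H, marked=A B D G H I K L
Mark E: refs=A, marked=A B D E G H I K L
Mark J: refs=H, marked=A B D E G H I J K L
Unmarked (collected): C F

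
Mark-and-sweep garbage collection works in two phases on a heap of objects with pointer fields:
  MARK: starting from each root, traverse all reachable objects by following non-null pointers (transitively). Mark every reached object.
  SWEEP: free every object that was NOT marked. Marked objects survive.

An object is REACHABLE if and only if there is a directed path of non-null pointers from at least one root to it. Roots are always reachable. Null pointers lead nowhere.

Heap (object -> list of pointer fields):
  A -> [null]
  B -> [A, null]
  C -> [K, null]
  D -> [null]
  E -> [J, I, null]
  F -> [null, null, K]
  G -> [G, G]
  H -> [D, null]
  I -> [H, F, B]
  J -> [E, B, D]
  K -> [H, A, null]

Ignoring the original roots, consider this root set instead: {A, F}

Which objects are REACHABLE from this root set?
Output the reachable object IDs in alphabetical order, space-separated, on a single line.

Answer: A D F H K

Derivation:
Roots: A F
Mark A: refs=null, marked=A
Mark F: refs=null null K, marked=A F
Mark K: refs=H A null, marked=A F K
Mark H: refs=D null, marked=A F H K
Mark D: refs=null, marked=A D F H K
Unmarked (collected): B C E G I J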